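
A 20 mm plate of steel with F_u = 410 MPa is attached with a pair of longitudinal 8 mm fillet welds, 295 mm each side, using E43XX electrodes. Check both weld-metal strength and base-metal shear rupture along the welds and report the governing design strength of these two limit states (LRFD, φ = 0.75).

E43XX → F_EXX = 430 MPa.
t_e = 0.707 × 8 = 5.656 mm; L = 590 mm.
Weld metal: φR_n = 0.75 × 0.6 × 430 × 5.656 × 590 × 10⁻³ = 645.7 kN.
Base metal (shear rupture): φR_n = 0.75 × 0.6 × 410 × 20 × 590 × 10⁻³ = 2177 kN.
Governing: weld metal.

φR_n ≈ 646 kN (weld metal governs)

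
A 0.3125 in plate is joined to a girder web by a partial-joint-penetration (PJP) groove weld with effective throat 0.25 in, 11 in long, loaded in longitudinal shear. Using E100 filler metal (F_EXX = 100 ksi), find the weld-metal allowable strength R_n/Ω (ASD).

Effective throat (given) t_e = 0.25 in.
A_we = 0.25 × 11 = 2.75 in².
F_nw = 0.6 F_EXX = 60 ksi.
R_n/Ω = (60 × 2.75) / 2.0 = 82.5 kip.

R_n/Ω ≈ 82.5 kip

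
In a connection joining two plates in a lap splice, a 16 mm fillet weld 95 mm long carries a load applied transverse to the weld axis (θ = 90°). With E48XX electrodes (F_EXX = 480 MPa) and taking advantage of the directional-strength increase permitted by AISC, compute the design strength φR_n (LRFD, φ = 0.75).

t_e = 0.707 × 16 = 11.31 mm; A_we = 11.31 × 95 = 1075 mm².
Directional factor: 1.0 + 0.5 sin^1.5(90°) = 1.5.
F_nw = 0.6 × 480 × 1.5 = 432 MPa.
φR_n = 0.75 × 432 × 1075 × 10⁻³ = 348.2 kN.

φR_n ≈ 348 kN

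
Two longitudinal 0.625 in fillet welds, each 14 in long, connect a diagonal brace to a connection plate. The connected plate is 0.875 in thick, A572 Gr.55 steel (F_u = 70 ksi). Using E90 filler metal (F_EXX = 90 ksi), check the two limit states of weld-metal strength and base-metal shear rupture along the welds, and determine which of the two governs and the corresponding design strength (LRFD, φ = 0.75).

t_e = 0.707 × 0.625 = 0.4419 in; L = 28 in.
Weld metal: φR_n = 0.75 × 0.6 × 90 × 0.4419 × 28 = 501.1 kip.
Base metal (shear rupture): φR_n = 0.75 × 0.6 × 70 × 0.875 × 28 = 771.8 kip.
Governing: weld metal.

φR_n ≈ 501 kip (weld metal governs)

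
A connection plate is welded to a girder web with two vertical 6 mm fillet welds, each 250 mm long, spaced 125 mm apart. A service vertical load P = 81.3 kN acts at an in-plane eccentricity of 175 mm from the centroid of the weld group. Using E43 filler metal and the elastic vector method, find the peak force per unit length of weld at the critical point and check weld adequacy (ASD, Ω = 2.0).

f_max ≈ 529 N/mm; adequate

E43XX → F_EXX = 430 MPa.
Total weld length L_w = 500 mm. Treat welds as unit-width lines.
Polar moment about centroid: J = 2[d³/12 + d(b/2)²] = 2[250³/12 + 250×62.5²] = 4557000 mm³.
Direct shear f_v = P/L_w = 81.3×10³ / 500 = 162.6 N/mm (vertical).
Torsion M = P·e = 81.3×10³ × 175 = 14228000 N·mm.
Critical point at (x, y) = (62.5, 125) from centroid. f_tx = M·y/J = 390.2 N/mm; f_ty = M·x/J = 195.1 N/mm.
Resultant f_max = √[f_tx² + (f_v + f_ty)²] = √[390.2² + (162.6 + 195.1)²] = 529.4 N/mm.
Capacity per unit length: r_n/Ω = (1/2.0) × 0.6 × 430 × (0.707 × 6) = 547.2 N/mm.
529.4 ≤ 547.2 → adequate.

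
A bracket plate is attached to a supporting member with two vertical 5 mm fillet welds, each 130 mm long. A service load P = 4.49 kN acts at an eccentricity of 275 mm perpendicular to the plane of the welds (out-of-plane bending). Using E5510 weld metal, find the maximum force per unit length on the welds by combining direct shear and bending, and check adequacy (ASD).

f_max ≈ 220 N/mm; adequate

E55XX → F_EXX = 550 MPa.
L_w = 2 × 130 = 260 mm; section modulus (unit throat) S = 2 × L²/6 = 5633 mm².
Direct shear f_v = P/L_w = 4.49×10³/260 = 17.27 N/mm.
Moment M = P × e = 4.49×10³ × 275 = 1234800 N·mm; bending f_b = M/S = 219.2 N/mm.
f_max = √(f_v² + f_b²) = √(17.27² + 219.2²) = 219.9 N/mm.
r_n/Ω = (1/2.0) × 0.6 × 550 × (0.707 × 5) = 583.3 N/mm → adequate.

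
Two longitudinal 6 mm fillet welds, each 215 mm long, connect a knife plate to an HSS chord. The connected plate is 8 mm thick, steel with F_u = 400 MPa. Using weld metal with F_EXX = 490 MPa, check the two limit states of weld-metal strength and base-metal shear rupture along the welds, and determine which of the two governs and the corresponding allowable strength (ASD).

t_e = 0.707 × 6 = 4.242 mm; L = 430 mm.
Weld metal: R_n/Ω = (1/2.0) × 0.6 × 490 × 4.242 × 430 × 10⁻³ = 268.1 kN.
Base metal (shear rupture): R_n/Ω = (1/2.0) × 0.6 × 400 × 8 × 430 × 10⁻³ = 412.8 kN.
Governing: weld metal.

R_n/Ω ≈ 268 kN (weld metal governs)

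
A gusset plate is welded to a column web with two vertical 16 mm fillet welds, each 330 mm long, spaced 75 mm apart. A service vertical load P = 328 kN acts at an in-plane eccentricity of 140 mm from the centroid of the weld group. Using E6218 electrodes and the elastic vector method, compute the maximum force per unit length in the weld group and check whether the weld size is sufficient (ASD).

E62XX → F_EXX = 620 MPa.
Total weld length L_w = 660 mm. Treat welds as unit-width lines.
Polar moment about centroid: J = 2[d³/12 + d(b/2)²] = 2[330³/12 + 330×37.5²] = 6918000 mm³.
Direct shear f_v = P/L_w = 328×10³ / 660 = 497 N/mm (vertical).
Torsion M = P·e = 328×10³ × 140 = 45920000 N·mm.
Critical point at (x, y) = (37.5, 165) from centroid. f_tx = M·y/J = 1095 N/mm; f_ty = M·x/J = 248.9 N/mm.
Resultant f_max = √[f_tx² + (f_v + f_ty)²] = √[1095² + (497 + 248.9)²] = 1325 N/mm.
Capacity per unit length: r_n/Ω = (1/2.0) × 0.6 × 620 × (0.707 × 16) = 2104 N/mm.
1325 ≤ 2104 → adequate.

f_max ≈ 1330 N/mm; adequate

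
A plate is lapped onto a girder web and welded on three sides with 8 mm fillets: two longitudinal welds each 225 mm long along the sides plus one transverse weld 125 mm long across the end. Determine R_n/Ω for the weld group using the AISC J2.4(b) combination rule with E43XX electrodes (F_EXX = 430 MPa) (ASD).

R_n/Ω ≈ 420 kN

t_e = 0.707 × 8 = 5.656 mm.
R_nwl = 0.6 × 430 × 5.656 × 450 × 10⁻³ = 656.7 kN (longitudinal, 2 welds).
R_nwt = 0.6 × 430 × 5.656 × 125 × 10⁻³ = 182.4 kN (transverse, base value).
(i) R_nwl + R_nwt = 839.1 kN; (ii) 0.85 R_nwl + 1.5 R_nwt = 831.8 kN.
R_n = max = 839.1 kN [governs: (i)]; R_n/Ω = 419.5 kN.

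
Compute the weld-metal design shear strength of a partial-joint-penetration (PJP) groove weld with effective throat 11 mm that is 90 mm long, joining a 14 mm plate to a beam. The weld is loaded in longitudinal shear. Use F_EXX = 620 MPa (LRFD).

φR_n ≈ 276 kN

Effective throat (given) t_e = 11 mm.
A_we = 11 × 90 = 990 mm².
F_nw = 0.6 F_EXX = 372 MPa.
φR_n = 0.75 × 372 × 990 × 10⁻³ = 276.2 kN.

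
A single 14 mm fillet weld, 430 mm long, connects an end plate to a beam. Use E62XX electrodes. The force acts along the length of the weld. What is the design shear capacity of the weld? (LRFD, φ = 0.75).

E62XX → F_EXX = 620 MPa.
Effective throat t_e = 0.707 × 14 = 9.898 mm.
Total length L = 430 mm; A_we = 9.898 × 430 = 4256 mm².
F_nw = 0.6 F_EXX = 0.6 × 620 = 372 MPa.
φR_n = 0.75 × 372 × 4256 × 10⁻³ = 1187 kN.

φR_n ≈ 1190 kN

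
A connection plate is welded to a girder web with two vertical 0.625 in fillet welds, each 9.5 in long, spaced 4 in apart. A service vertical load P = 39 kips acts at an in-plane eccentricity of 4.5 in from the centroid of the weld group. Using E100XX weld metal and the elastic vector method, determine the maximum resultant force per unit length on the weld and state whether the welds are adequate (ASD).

f_max ≈ 5.28 kip/in; adequate

E100XX → F_EXX = 100 ksi.
Total weld length L_w = 19 in. Treat welds as unit-width lines.
Polar moment about centroid: J = 2[d³/12 + d(b/2)²] = 2[9.5³/12 + 9.5×2²] = 218.9 in³.
Direct shear f_v = P/L_w = 39 / 19 = 2.053 kip/in (vertical).
Torsion M = P·e = 39 × 4.5 = 175.5 kip·in.
Critical point at (x, y) = (2, 4.75) from centroid. f_tx = M·y/J = 3.808 kip/in; f_ty = M·x/J = 1.604 kip/in.
Resultant f_max = √[f_tx² + (f_v + f_ty)²] = √[3.808² + (2.053 + 1.604)²] = 5.279 kip/in.
Capacity per unit length: r_n/Ω = (1/2.0) × 0.6 × 100 × (0.707 × 0.625) = 13.26 kip/in.
5.279 ≤ 13.26 → adequate.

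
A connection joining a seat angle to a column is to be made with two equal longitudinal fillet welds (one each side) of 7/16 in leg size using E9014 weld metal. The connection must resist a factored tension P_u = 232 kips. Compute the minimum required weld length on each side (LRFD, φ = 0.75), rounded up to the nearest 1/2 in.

E90XX → F_EXX = 90 ksi.
Throat t_e = 0.707 × 0.4375 = 0.3093 in.
φr_n = 0.75 × 0.6 × 90 × 0.3093 = 12.53 kips/in.
L_req = P_u / φr_n = 232 / 12.53 = 18.52 in total.
Per side: 18.52 / 2 = 9.26 in.
Round up → use L = 9.5 in on each side.

L = 9.5 in on each side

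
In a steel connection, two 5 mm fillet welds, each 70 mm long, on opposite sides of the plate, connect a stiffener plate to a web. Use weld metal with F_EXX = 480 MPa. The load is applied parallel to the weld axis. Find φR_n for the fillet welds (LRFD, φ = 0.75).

Effective throat t_e = 0.707 × 5 = 3.535 mm.
Total length L = 140 mm; A_we = 3.535 × 140 = 494.9 mm².
F_nw = 0.6 F_EXX = 0.6 × 480 = 288 MPa.
φR_n = 0.75 × 288 × 494.9 × 10⁻³ = 106.9 kN.

φR_n ≈ 107 kN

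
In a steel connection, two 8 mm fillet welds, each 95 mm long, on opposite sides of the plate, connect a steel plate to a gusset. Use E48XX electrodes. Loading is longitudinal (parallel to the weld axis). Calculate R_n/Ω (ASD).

E48XX → F_EXX = 480 MPa.
Effective throat t_e = 0.707 × 8 = 5.656 mm.
Total length L = 190 mm; A_we = 5.656 × 190 = 1075 mm².
F_nw = 0.6 F_EXX = 0.6 × 480 = 288 MPa.
R_n = 288 × 1075 × 10⁻³ = 309.5 kN; R_n/Ω = 309.5/2.0 = 154.7 kN.

R_n/Ω ≈ 155 kN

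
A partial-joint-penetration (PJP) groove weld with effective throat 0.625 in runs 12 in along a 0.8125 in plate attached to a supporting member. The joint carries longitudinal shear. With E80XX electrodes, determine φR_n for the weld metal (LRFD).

E80XX → F_EXX = 80 ksi.
Effective throat (given) t_e = 0.625 in.
A_we = 0.625 × 12 = 7.5 in².
F_nw = 0.6 F_EXX = 48 ksi.
φR_n = 0.75 × 48 × 7.5 = 270 kip.

φR_n ≈ 270 kip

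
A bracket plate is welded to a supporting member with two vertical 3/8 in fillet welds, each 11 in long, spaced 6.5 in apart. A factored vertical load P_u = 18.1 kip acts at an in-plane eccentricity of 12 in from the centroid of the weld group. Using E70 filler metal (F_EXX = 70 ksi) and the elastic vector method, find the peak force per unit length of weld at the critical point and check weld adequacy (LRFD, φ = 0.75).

Total weld length L_w = 22 in. Treat welds as unit-width lines.
Polar moment about centroid: J = 2[d³/12 + d(b/2)²] = 2[11³/12 + 11×3.25²] = 454.2 in³.
Direct shear f_v = P/L_w = 18.1 / 22 = 0.8227 kip/in (vertical).
Torsion M = P·e = 18.1 × 12 = 217.2 kip·in.
Critical point at (x, y) = (3.25, 5.5) from centroid. f_tx = M·y/J = 2.63 kip/in; f_ty = M·x/J = 1.554 kip/in.
Resultant f_max = √[f_tx² + (f_v + f_ty)²] = √[2.63² + (0.8227 + 1.554)²] = 3.545 kip/in.
Capacity per unit length: φr_n = 0.75 × 0.6 × 70 × (0.707 × 0.375) = 8.351 kip/in.
3.545 ≤ 8.351 → adequate.

f_max ≈ 3.54 kip/in; adequate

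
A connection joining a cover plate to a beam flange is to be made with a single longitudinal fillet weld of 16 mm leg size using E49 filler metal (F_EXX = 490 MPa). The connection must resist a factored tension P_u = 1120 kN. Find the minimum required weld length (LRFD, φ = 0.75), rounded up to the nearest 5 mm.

L = 450 mm

Throat t_e = 0.707 × 16 = 11.31 mm.
φr_n = 0.75 × 0.6 × 490 × 11.31 × 10⁻³ = 2.494 kN/mm.
L_req = P_u / φr_n = 1120 / 2.494 = 449 mm total.
Round up → use L = 450 mm.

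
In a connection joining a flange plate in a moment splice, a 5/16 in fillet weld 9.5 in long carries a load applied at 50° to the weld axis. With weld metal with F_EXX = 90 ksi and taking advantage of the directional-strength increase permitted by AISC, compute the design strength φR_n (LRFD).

t_e = 0.707 × 0.3125 = 0.2209 in; A_we = 0.2209 × 9.5 = 2.099 in².
Directional factor: 1.0 + 0.5 sin^1.5(50°) = 1.335.
F_nw = 0.6 × 90 × 1.335 = 72.1 ksi.
φR_n = 0.75 × 72.1 × 2.099 = 113.5 kips.

φR_n ≈ 114 kips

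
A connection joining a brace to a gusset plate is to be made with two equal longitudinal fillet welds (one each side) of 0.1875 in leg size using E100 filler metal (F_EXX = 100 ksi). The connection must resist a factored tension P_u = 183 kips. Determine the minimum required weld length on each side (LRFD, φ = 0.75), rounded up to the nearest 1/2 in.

Throat t_e = 0.707 × 0.1875 = 0.1326 in.
φr_n = 0.75 × 0.6 × 100 × 0.1326 = 5.965 kips/in.
L_req = P_u / φr_n = 183 / 5.965 = 30.68 in total.
Per side: 30.68 / 2 = 15.34 in.
Round up → use L = 15.5 in on each side.

L = 15.5 in on each side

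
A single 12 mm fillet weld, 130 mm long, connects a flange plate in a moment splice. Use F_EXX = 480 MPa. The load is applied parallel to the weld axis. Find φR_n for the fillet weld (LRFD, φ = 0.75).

Effective throat t_e = 0.707 × 12 = 8.484 mm.
Total length L = 130 mm; A_we = 8.484 × 130 = 1103 mm².
F_nw = 0.6 F_EXX = 0.6 × 480 = 288 MPa.
φR_n = 0.75 × 288 × 1103 × 10⁻³ = 238.2 kN.

φR_n ≈ 238 kN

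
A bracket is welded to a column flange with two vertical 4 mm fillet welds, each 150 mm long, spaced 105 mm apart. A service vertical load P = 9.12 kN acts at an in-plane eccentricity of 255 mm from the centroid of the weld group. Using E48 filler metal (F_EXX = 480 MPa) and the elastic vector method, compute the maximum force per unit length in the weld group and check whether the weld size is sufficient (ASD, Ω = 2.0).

f_max ≈ 172 N/mm; adequate

Total weld length L_w = 300 mm. Treat welds as unit-width lines.
Polar moment about centroid: J = 2[d³/12 + d(b/2)²] = 2[150³/12 + 150×52.5²] = 1389000 mm³.
Direct shear f_v = P/L_w = 9.12×10³ / 300 = 30.4 N/mm (vertical).
Torsion M = P·e = 9.12×10³ × 255 = 2325600 N·mm.
Critical point at (x, y) = (52.5, 75) from centroid. f_tx = M·y/J = 125.5 N/mm; f_ty = M·x/J = 87.88 N/mm.
Resultant f_max = √[f_tx² + (f_v + f_ty)²] = √[125.5² + (30.4 + 87.88)²] = 172.5 N/mm.
Capacity per unit length: r_n/Ω = (1/2.0) × 0.6 × 480 × (0.707 × 4) = 407.2 N/mm.
172.5 ≤ 407.2 → adequate.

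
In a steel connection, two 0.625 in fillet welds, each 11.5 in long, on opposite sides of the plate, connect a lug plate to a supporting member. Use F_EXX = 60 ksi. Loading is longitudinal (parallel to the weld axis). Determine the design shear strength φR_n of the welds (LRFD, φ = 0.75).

Effective throat t_e = 0.707 × 0.625 = 0.4419 in.
Total length L = 23 in; A_we = 0.4419 × 23 = 10.16 in².
F_nw = 0.6 F_EXX = 0.6 × 60 = 36 ksi.
φR_n = 0.75 × 36 × 10.16 = 274.4 kip.

φR_n ≈ 274 kip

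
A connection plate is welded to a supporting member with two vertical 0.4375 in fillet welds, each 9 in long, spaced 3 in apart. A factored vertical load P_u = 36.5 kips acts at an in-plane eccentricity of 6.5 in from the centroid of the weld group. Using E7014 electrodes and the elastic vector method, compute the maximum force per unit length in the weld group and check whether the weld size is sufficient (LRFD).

E70XX → F_EXX = 70 ksi.
Total weld length L_w = 18 in. Treat welds as unit-width lines.
Polar moment about centroid: J = 2[d³/12 + d(b/2)²] = 2[9³/12 + 9×1.5²] = 162 in³.
Direct shear f_v = P/L_w = 36.5 / 18 = 2.028 kip/in (vertical).
Torsion M = P·e = 36.5 × 6.5 = 237.25 kip·in.
Critical point at (x, y) = (1.5, 4.5) from centroid. f_tx = M·y/J = 6.59 kip/in; f_ty = M·x/J = 2.197 kip/in.
Resultant f_max = √[f_tx² + (f_v + f_ty)²] = √[6.59² + (2.028 + 2.197)²] = 7.828 kip/in.
Capacity per unit length: φr_n = 0.75 × 0.6 × 70 × (0.707 × 0.4375) = 9.743 kip/in.
7.828 ≤ 9.743 → adequate.

f_max ≈ 7.83 kip/in; adequate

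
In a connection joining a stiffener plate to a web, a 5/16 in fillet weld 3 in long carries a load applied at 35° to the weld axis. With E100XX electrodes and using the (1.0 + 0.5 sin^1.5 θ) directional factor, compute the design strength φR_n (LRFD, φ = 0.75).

φR_n ≈ 36.3 kip

E100XX → F_EXX = 100 ksi.
t_e = 0.707 × 0.3125 = 0.2209 in; A_we = 0.2209 × 3 = 0.6628 in².
Directional factor: 1.0 + 0.5 sin^1.5(35°) = 1.217.
F_nw = 0.6 × 100 × 1.217 = 73.03 ksi.
φR_n = 0.75 × 73.03 × 0.6628 = 36.3 kip.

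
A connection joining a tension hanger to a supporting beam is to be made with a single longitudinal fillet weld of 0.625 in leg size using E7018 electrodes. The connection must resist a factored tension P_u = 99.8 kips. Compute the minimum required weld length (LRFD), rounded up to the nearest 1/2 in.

L = 7.5 in

E70XX → F_EXX = 70 ksi.
Throat t_e = 0.707 × 0.625 = 0.4419 in.
φr_n = 0.75 × 0.6 × 70 × 0.4419 = 13.92 kips/in.
L_req = P_u / φr_n = 99.8 / 13.92 = 7.17 in total.
Round up → use L = 7.5 in.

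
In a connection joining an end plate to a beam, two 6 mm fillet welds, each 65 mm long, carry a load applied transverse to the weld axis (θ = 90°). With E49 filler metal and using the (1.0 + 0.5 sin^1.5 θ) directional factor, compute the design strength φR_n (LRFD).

φR_n ≈ 182 kN

E49XX → F_EXX = 490 MPa.
t_e = 0.707 × 6 = 4.242 mm; A_we = 4.242 × 130 = 551.5 mm².
Directional factor: 1.0 + 0.5 sin^1.5(90°) = 1.5.
F_nw = 0.6 × 490 × 1.5 = 441 MPa.
φR_n = 0.75 × 441 × 551.5 × 10⁻³ = 182.4 kN.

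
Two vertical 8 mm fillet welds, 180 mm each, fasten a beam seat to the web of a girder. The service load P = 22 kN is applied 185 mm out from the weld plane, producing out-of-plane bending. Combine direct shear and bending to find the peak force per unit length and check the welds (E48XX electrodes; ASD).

f_max ≈ 382 N/mm; adequate

E48XX → F_EXX = 480 MPa.
L_w = 2 × 180 = 360 mm; section modulus (unit throat) S = 2 × L²/6 = 10800 mm².
Direct shear f_v = P/L_w = 22×10³/360 = 61.11 N/mm.
Moment M = P × e = 22×10³ × 185 = 4070000 N·mm; bending f_b = M/S = 376.9 N/mm.
f_max = √(f_v² + f_b²) = √(61.11² + 376.9²) = 381.8 N/mm.
r_n/Ω = (1/2.0) × 0.6 × 480 × (0.707 × 8) = 814.5 N/mm → adequate.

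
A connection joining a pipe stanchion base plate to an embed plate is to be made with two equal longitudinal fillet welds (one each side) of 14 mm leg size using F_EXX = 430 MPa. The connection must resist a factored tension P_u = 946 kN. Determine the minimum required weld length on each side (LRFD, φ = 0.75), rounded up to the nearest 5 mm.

L = 250 mm on each side

Throat t_e = 0.707 × 14 = 9.898 mm.
φr_n = 0.75 × 0.6 × 430 × 9.898 × 10⁻³ = 1.915 kN/mm.
L_req = P_u / φr_n = 946 / 1.915 = 493.9 mm total.
Per side: 493.9 / 2 = 247 mm.
Round up → use L = 250 mm on each side.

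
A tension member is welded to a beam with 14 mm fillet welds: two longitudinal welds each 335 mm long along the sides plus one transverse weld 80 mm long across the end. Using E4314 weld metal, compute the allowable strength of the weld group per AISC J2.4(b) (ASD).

R_n/Ω ≈ 958 kN

E43XX → F_EXX = 430 MPa.
t_e = 0.707 × 14 = 9.898 mm.
R_nwl = 0.6 × 430 × 9.898 × 670 × 10⁻³ = 1711 kN (longitudinal, 2 welds).
R_nwt = 0.6 × 430 × 9.898 × 80 × 10⁻³ = 204.3 kN (transverse, base value).
(i) R_nwl + R_nwt = 1915 kN; (ii) 0.85 R_nwl + 1.5 R_nwt = 1761 kN.
R_n = max = 1915 kN [governs: (i)]; R_n/Ω = 957.6 kN.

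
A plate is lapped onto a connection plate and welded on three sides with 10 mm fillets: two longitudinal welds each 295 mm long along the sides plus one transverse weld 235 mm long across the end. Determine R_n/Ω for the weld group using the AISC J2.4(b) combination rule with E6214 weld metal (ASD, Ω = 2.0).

R_n/Ω ≈ 1120 kN

E62XX → F_EXX = 620 MPa.
t_e = 0.707 × 10 = 7.07 mm.
R_nwl = 0.6 × 620 × 7.07 × 590 × 10⁻³ = 1552 kN (longitudinal, 2 welds).
R_nwt = 0.6 × 620 × 7.07 × 235 × 10⁻³ = 618.1 kN (transverse, base value).
(i) R_nwl + R_nwt = 2170 kN; (ii) 0.85 R_nwl + 1.5 R_nwt = 2246 kN.
R_n = max = 2246 kN [governs: (ii)]; R_n/Ω = 1123 kN.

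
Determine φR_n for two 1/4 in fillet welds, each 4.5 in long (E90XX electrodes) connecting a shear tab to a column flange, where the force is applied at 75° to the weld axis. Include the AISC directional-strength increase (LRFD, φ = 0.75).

E90XX → F_EXX = 90 ksi.
t_e = 0.707 × 0.25 = 0.1767 in; A_we = 0.1767 × 9 = 1.591 in².
Directional factor: 1.0 + 0.5 sin^1.5(75°) = 1.475.
F_nw = 0.6 × 90 × 1.475 = 79.63 ksi.
φR_n = 0.75 × 79.63 × 1.591 = 95.01 kip.

φR_n ≈ 95 kip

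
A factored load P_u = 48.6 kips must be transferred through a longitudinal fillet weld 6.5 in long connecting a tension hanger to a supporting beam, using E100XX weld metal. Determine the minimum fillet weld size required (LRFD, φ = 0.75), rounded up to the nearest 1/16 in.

w = 1/4 in

E100XX → F_EXX = 100 ksi.
Total weld length L = 6.5 in.
Required throat t_e = P_u / (φ × 0.6 F_EXX × L) = 48.6 / (0.75 × 0.6 × 100 × 6.5) = 0.1662 in.
Required leg w = t_e / 0.707 = 0.235 in → use 1/4 in.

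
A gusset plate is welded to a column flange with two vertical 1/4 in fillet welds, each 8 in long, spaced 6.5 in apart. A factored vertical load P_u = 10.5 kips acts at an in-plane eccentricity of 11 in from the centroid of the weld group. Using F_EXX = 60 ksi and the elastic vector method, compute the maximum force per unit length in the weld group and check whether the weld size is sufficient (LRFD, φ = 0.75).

Total weld length L_w = 16 in. Treat welds as unit-width lines.
Polar moment about centroid: J = 2[d³/12 + d(b/2)²] = 2[8³/12 + 8×3.25²] = 254.3 in³.
Direct shear f_v = P/L_w = 10.5 / 16 = 0.6562 kip/in (vertical).
Torsion M = P·e = 10.5 × 11 = 115.5 kip·in.
Critical point at (x, y) = (3.25, 4) from centroid. f_tx = M·y/J = 1.817 kip/in; f_ty = M·x/J = 1.476 kip/in.
Resultant f_max = √[f_tx² + (f_v + f_ty)²] = √[1.817² + (0.6562 + 1.476)²] = 2.801 kip/in.
Capacity per unit length: φr_n = 0.75 × 0.6 × 60 × (0.707 × 0.25) = 4.772 kip/in.
2.801 ≤ 4.772 → adequate.

f_max ≈ 2.8 kip/in; adequate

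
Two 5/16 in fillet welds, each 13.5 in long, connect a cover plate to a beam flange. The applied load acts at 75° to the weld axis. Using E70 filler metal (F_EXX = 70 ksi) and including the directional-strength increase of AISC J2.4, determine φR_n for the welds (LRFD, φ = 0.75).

t_e = 0.707 × 0.3125 = 0.2209 in; A_we = 0.2209 × 27 = 5.965 in².
Directional factor: 1.0 + 0.5 sin^1.5(75°) = 1.475.
F_nw = 0.6 × 70 × 1.475 = 61.94 ksi.
φR_n = 0.75 × 61.94 × 5.965 = 277.1 kip.

φR_n ≈ 277 kip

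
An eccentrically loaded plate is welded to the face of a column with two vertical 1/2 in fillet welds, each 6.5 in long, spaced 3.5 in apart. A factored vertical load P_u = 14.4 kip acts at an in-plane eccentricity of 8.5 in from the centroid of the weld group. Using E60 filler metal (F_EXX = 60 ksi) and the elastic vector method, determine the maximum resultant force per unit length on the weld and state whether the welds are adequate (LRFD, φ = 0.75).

Total weld length L_w = 13 in. Treat welds as unit-width lines.
Polar moment about centroid: J = 2[d³/12 + d(b/2)²] = 2[6.5³/12 + 6.5×1.75²] = 85.58 in³.
Direct shear f_v = P/L_w = 14.4 / 13 = 1.108 kip/in (vertical).
Torsion M = P·e = 14.4 × 8.5 = 122.4 kip·in.
Critical point at (x, y) = (1.75, 3.25) from centroid. f_tx = M·y/J = 4.648 kip/in; f_ty = M·x/J = 2.503 kip/in.
Resultant f_max = √[f_tx² + (f_v + f_ty)²] = √[4.648² + (1.108 + 2.503)²] = 5.886 kip/in.
Capacity per unit length: φr_n = 0.75 × 0.6 × 60 × (0.707 × 0.5) = 9.544 kip/in.
5.886 ≤ 9.544 → adequate.

f_max ≈ 5.89 kip/in; adequate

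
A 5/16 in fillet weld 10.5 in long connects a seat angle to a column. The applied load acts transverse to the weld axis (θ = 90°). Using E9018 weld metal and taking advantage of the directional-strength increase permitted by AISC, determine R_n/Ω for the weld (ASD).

R_n/Ω ≈ 94 kip

E90XX → F_EXX = 90 ksi.
t_e = 0.707 × 0.3125 = 0.2209 in; A_we = 0.2209 × 10.5 = 2.32 in².
Directional factor: 1.0 + 0.5 sin^1.5(90°) = 1.5.
F_nw = 0.6 × 90 × 1.5 = 81 ksi.
R_n/Ω = (81 × 2.32) / 2.0 = 93.95 kip.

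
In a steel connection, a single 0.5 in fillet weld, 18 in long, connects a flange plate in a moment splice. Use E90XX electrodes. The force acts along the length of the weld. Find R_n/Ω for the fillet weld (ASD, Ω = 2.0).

R_n/Ω ≈ 172 kips

E90XX → F_EXX = 90 ksi.
Effective throat t_e = 0.707 × 0.5 = 0.3535 in.
Total length L = 18 in; A_we = 0.3535 × 18 = 6.363 in².
F_nw = 0.6 F_EXX = 0.6 × 90 = 54 ksi.
R_n = 54 × 6.363 = 343.6 kips; R_n/Ω = 343.6/2.0 = 171.8 kips.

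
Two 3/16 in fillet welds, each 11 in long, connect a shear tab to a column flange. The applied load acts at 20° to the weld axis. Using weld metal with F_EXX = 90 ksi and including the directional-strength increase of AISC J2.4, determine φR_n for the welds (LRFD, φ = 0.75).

φR_n ≈ 130 kips

t_e = 0.707 × 0.1875 = 0.1326 in; A_we = 0.1326 × 22 = 2.916 in².
Directional factor: 1.0 + 0.5 sin^1.5(20°) = 1.1.
F_nw = 0.6 × 90 × 1.1 = 59.4 ksi.
φR_n = 0.75 × 59.4 × 2.916 = 129.9 kips.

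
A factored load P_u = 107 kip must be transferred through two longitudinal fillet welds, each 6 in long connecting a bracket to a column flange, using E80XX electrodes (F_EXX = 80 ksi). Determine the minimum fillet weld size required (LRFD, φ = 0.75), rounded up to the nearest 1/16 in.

w = 3/8 in

Total weld length L = 12 in.
Required throat t_e = P_u / (φ × 0.6 F_EXX × L) = 107 / (0.75 × 0.6 × 80 × 12) = 0.2477 in.
Required leg w = t_e / 0.707 = 0.3503 in → use 3/8 in.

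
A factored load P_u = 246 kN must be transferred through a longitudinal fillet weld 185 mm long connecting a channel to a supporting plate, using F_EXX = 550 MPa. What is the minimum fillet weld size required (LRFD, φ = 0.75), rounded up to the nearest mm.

Total weld length L = 185 mm.
Required throat t_e = P_u / (φ × 0.6 F_EXX × L) = 246 / (0.75 × 0.6 × 550 × 185 × 10⁻³) = 5.373 mm.
Required leg w = t_e / 0.707 = 7.599 mm → use 8 mm.

w = 8 mm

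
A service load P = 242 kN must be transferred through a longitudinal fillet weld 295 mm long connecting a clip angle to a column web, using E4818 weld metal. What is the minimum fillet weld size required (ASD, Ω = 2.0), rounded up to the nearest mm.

w = 9 mm

E48XX → F_EXX = 480 MPa.
Total weld length L = 295 mm.
Required throat t_e = P × Ω / (0.6 F_EXX × L) = 242 × 2.0 / (0.6 × 480 × 295 × 10⁻³) = 5.697 mm.
Required leg w = t_e / 0.707 = 8.058 mm → use 9 mm.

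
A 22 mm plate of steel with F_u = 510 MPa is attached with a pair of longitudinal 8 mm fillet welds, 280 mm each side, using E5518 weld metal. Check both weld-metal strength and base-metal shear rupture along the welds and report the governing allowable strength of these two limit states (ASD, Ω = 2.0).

E55XX → F_EXX = 550 MPa.
t_e = 0.707 × 8 = 5.656 mm; L = 560 mm.
Weld metal: R_n/Ω = (1/2.0) × 0.6 × 550 × 5.656 × 560 × 10⁻³ = 522.6 kN.
Base metal (shear rupture): R_n/Ω = (1/2.0) × 0.6 × 510 × 22 × 560 × 10⁻³ = 1885 kN.
Governing: weld metal.

R_n/Ω ≈ 523 kN (weld metal governs)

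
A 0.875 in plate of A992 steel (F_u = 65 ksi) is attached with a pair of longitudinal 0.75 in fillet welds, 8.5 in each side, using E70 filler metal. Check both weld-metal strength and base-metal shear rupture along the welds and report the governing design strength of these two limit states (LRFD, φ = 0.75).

φR_n ≈ 284 kip (weld metal governs)

E70XX → F_EXX = 70 ksi.
t_e = 0.707 × 0.75 = 0.5302 in; L = 17 in.
Weld metal: φR_n = 0.75 × 0.6 × 70 × 0.5302 × 17 = 283.9 kip.
Base metal (shear rupture): φR_n = 0.75 × 0.6 × 65 × 0.875 × 17 = 435.1 kip.
Governing: weld metal.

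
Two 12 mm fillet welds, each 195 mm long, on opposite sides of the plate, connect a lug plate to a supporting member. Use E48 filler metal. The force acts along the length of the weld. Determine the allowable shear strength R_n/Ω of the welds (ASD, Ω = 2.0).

R_n/Ω ≈ 476 kN

E48XX → F_EXX = 480 MPa.
Effective throat t_e = 0.707 × 12 = 8.484 mm.
Total length L = 390 mm; A_we = 8.484 × 390 = 3309 mm².
F_nw = 0.6 F_EXX = 0.6 × 480 = 288 MPa.
R_n = 288 × 3309 × 10⁻³ = 952.9 kN; R_n/Ω = 952.9/2.0 = 476.5 kN.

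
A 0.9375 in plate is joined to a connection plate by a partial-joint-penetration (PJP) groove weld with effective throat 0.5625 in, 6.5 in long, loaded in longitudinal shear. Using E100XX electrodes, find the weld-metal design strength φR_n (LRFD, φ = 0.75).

φR_n ≈ 165 kip

E100XX → F_EXX = 100 ksi.
Effective throat (given) t_e = 0.5625 in.
A_we = 0.5625 × 6.5 = 3.656 in².
F_nw = 0.6 F_EXX = 60 ksi.
φR_n = 0.75 × 60 × 3.656 = 164.5 kip.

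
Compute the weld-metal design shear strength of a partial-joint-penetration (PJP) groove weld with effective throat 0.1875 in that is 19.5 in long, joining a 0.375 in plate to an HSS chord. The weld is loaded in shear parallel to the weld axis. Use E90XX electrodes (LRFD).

φR_n ≈ 148 kips

E90XX → F_EXX = 90 ksi.
Effective throat (given) t_e = 0.1875 in.
A_we = 0.1875 × 19.5 = 3.656 in².
F_nw = 0.6 F_EXX = 54 ksi.
φR_n = 0.75 × 54 × 3.656 = 148.1 kips.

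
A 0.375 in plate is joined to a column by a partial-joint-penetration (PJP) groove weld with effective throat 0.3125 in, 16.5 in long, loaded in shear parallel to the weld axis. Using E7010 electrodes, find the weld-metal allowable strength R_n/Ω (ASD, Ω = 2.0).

E70XX → F_EXX = 70 ksi.
Effective throat (given) t_e = 0.3125 in.
A_we = 0.3125 × 16.5 = 5.156 in².
F_nw = 0.6 F_EXX = 42 ksi.
R_n/Ω = (42 × 5.156) / 2.0 = 108.3 kips.

R_n/Ω ≈ 108 kips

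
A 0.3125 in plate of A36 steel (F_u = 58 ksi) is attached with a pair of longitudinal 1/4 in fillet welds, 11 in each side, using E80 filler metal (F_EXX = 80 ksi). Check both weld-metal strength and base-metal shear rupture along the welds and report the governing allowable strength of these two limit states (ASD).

t_e = 0.707 × 0.25 = 0.1767 in; L = 22 in.
Weld metal: R_n/Ω = (1/2.0) × 0.6 × 80 × 0.1767 × 22 = 93.32 kip.
Base metal (shear rupture): R_n/Ω = (1/2.0) × 0.6 × 58 × 0.3125 × 22 = 119.6 kip.
Governing: weld metal.

R_n/Ω ≈ 93.3 kip (weld metal governs)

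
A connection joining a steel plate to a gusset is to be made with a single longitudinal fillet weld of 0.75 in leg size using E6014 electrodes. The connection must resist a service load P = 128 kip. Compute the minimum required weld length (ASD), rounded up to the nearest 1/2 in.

E60XX → F_EXX = 60 ksi.
Throat t_e = 0.707 × 0.75 = 0.5302 in.
r_n/Ω = (0.6 × 60 × 0.5302) / 2.0 = 9.544 kip/in.
L_req = P / (r_n/Ω) = 128 / 9.544 = 13.41 in total.
Round up → use L = 13.5 in.

L = 13.5 in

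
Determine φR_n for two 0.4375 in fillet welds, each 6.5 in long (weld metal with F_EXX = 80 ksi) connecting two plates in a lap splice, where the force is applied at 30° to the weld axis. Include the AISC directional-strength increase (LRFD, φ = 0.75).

φR_n ≈ 170 kip

t_e = 0.707 × 0.4375 = 0.3093 in; A_we = 0.3093 × 13 = 4.021 in².
Directional factor: 1.0 + 0.5 sin^1.5(30°) = 1.177.
F_nw = 0.6 × 80 × 1.177 = 56.49 ksi.
φR_n = 0.75 × 56.49 × 4.021 = 170.3 kip.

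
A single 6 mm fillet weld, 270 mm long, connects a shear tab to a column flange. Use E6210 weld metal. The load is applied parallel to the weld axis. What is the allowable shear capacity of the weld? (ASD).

E62XX → F_EXX = 620 MPa.
Effective throat t_e = 0.707 × 6 = 4.242 mm.
Total length L = 270 mm; A_we = 4.242 × 270 = 1145 mm².
F_nw = 0.6 F_EXX = 0.6 × 620 = 372 MPa.
R_n = 372 × 1145 × 10⁻³ = 426.1 kN; R_n/Ω = 426.1/2.0 = 213 kN.

R_n/Ω ≈ 213 kN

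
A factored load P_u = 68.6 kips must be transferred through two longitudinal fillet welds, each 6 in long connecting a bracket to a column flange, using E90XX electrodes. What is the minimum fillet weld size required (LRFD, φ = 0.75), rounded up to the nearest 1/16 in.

E90XX → F_EXX = 90 ksi.
Total weld length L = 12 in.
Required throat t_e = P_u / (φ × 0.6 F_EXX × L) = 68.6 / (0.75 × 0.6 × 90 × 12) = 0.1412 in.
Required leg w = t_e / 0.707 = 0.1996 in → use 1/4 in.

w = 1/4 in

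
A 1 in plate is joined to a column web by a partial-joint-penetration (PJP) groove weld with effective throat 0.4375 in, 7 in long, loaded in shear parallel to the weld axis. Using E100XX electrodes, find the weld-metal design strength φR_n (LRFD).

φR_n ≈ 138 kips

E100XX → F_EXX = 100 ksi.
Effective throat (given) t_e = 0.4375 in.
A_we = 0.4375 × 7 = 3.062 in².
F_nw = 0.6 F_EXX = 60 ksi.
φR_n = 0.75 × 60 × 3.062 = 137.8 kips.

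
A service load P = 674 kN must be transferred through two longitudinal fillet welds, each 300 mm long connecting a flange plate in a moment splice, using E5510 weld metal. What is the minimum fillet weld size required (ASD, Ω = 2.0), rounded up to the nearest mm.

w = 10 mm

E55XX → F_EXX = 550 MPa.
Total weld length L = 600 mm.
Required throat t_e = P × Ω / (0.6 F_EXX × L) = 674 × 2.0 / (0.6 × 550 × 600 × 10⁻³) = 6.808 mm.
Required leg w = t_e / 0.707 = 9.63 mm → use 10 mm.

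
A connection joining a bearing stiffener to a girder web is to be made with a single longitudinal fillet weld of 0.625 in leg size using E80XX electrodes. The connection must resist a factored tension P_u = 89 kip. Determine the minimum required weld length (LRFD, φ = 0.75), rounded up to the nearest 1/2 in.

L = 6 in

E80XX → F_EXX = 80 ksi.
Throat t_e = 0.707 × 0.625 = 0.4419 in.
φr_n = 0.75 × 0.6 × 80 × 0.4419 = 15.91 kip/in.
L_req = P_u / φr_n = 89 / 15.91 = 5.595 in total.
Round up → use L = 6 in.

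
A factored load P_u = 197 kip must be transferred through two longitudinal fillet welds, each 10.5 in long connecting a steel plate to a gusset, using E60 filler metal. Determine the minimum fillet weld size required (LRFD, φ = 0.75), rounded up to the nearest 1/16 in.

w = 1/2 in

E60XX → F_EXX = 60 ksi.
Total weld length L = 21 in.
Required throat t_e = P_u / (φ × 0.6 F_EXX × L) = 197 / (0.75 × 0.6 × 60 × 21) = 0.3474 in.
Required leg w = t_e / 0.707 = 0.4914 in → use 1/2 in.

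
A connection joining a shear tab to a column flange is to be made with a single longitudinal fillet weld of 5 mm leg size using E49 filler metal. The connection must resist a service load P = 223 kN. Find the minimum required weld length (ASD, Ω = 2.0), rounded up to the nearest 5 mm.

E49XX → F_EXX = 490 MPa.
Throat t_e = 0.707 × 5 = 3.535 mm.
r_n/Ω = (0.6 × 490 × 3.535) / 2.0 = 519.6 N/mm = 0.5196 kN/mm.
L_req = P / (r_n/Ω) = 223 / 0.5196 = 429.1 mm total.
Round up → use L = 430 mm.

L = 430 mm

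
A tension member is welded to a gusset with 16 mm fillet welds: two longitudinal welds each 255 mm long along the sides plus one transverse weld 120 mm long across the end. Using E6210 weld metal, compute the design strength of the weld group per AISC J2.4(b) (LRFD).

E62XX → F_EXX = 620 MPa.
t_e = 0.707 × 16 = 11.31 mm.
R_nwl = 0.6 × 620 × 11.31 × 510 × 10⁻³ = 2146 kN (longitudinal, 2 welds).
R_nwt = 0.6 × 620 × 11.31 × 120 × 10⁻³ = 505 kN (transverse, base value).
(i) R_nwl + R_nwt = 2651 kN; (ii) 0.85 R_nwl + 1.5 R_nwt = 2582 kN.
R_n = max = 2651 kN [governs: (i)]; φR_n = 1988 kN.

φR_n ≈ 1990 kN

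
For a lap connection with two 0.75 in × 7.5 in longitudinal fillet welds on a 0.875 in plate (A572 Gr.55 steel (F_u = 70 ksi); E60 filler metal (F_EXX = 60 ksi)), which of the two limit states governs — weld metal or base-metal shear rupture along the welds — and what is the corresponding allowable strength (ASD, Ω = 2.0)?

t_e = 0.707 × 0.75 = 0.5302 in; L = 15 in.
Weld metal: R_n/Ω = (1/2.0) × 0.6 × 60 × 0.5302 × 15 = 143.2 kips.
Base metal (shear rupture): R_n/Ω = (1/2.0) × 0.6 × 70 × 0.875 × 15 = 275.6 kips.
Governing: weld metal.

R_n/Ω ≈ 143 kips (weld metal governs)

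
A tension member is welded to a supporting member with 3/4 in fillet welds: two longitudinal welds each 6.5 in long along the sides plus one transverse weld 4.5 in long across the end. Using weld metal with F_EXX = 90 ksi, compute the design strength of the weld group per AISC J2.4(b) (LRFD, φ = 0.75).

φR_n ≈ 382 kip

t_e = 0.707 × 0.75 = 0.5302 in.
R_nwl = 0.6 × 90 × 0.5302 × 13 = 372.2 kip (longitudinal, 2 welds).
R_nwt = 0.6 × 90 × 0.5302 × 4.5 = 128.9 kip (transverse, base value).
(i) R_nwl + R_nwt = 501.1 kip; (ii) 0.85 R_nwl + 1.5 R_nwt = 509.7 kip.
R_n = max = 509.7 kip [governs: (ii)]; φR_n = 382.3 kip.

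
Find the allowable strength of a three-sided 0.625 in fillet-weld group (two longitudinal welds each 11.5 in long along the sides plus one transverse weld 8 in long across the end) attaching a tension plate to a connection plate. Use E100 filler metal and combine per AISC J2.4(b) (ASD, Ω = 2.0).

E100XX → F_EXX = 100 ksi.
t_e = 0.707 × 0.625 = 0.4419 in.
R_nwl = 0.6 × 100 × 0.4419 × 23 = 609.8 kip (longitudinal, 2 welds).
R_nwt = 0.6 × 100 × 0.4419 × 8 = 212.1 kip (transverse, base value).
(i) R_nwl + R_nwt = 821.9 kip; (ii) 0.85 R_nwl + 1.5 R_nwt = 836.5 kip.
R_n = max = 836.5 kip [governs: (ii)]; R_n/Ω = 418.2 kip.

R_n/Ω ≈ 418 kip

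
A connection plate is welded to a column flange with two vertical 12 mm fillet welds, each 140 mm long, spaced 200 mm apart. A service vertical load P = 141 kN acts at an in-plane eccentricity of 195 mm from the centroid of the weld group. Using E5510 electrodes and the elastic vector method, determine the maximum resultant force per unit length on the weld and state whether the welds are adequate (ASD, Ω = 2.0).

E55XX → F_EXX = 550 MPa.
Total weld length L_w = 280 mm. Treat welds as unit-width lines.
Polar moment about centroid: J = 2[d³/12 + d(b/2)²] = 2[140³/12 + 140×100²] = 3257000 mm³.
Direct shear f_v = P/L_w = 141×10³ / 280 = 503.6 N/mm (vertical).
Torsion M = P·e = 141×10³ × 195 = 27495000 N·mm.
Critical point at (x, y) = (100, 70) from centroid. f_tx = M·y/J = 590.9 N/mm; f_ty = M·x/J = 844.1 N/mm.
Resultant f_max = √[f_tx² + (f_v + f_ty)²] = √[590.9² + (503.6 + 844.1)²] = 1472 N/mm.
Capacity per unit length: r_n/Ω = (1/2.0) × 0.6 × 550 × (0.707 × 12) = 1400 N/mm.
1472 > 1400 → NOT adequate.

f_max ≈ 1470 N/mm; NOT adequate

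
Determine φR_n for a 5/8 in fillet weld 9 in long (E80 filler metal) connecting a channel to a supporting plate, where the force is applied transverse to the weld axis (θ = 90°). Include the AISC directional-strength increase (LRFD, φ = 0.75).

φR_n ≈ 215 kip

E80XX → F_EXX = 80 ksi.
t_e = 0.707 × 0.625 = 0.4419 in; A_we = 0.4419 × 9 = 3.977 in².
Directional factor: 1.0 + 0.5 sin^1.5(90°) = 1.5.
F_nw = 0.6 × 80 × 1.5 = 72 ksi.
φR_n = 0.75 × 72 × 3.977 = 214.8 kip.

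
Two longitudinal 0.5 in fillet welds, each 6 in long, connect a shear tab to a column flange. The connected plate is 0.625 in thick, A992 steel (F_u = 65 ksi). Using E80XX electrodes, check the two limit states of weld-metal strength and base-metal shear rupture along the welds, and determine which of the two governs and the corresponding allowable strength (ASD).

E80XX → F_EXX = 80 ksi.
t_e = 0.707 × 0.5 = 0.3535 in; L = 12 in.
Weld metal: R_n/Ω = (1/2.0) × 0.6 × 80 × 0.3535 × 12 = 101.8 kips.
Base metal (shear rupture): R_n/Ω = (1/2.0) × 0.6 × 65 × 0.625 × 12 = 146.2 kips.
Governing: weld metal.

R_n/Ω ≈ 102 kips (weld metal governs)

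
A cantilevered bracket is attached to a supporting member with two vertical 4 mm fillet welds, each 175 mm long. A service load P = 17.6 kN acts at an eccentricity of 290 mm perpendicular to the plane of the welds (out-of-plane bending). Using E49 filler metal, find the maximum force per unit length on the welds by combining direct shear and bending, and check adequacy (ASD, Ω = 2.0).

E49XX → F_EXX = 490 MPa.
L_w = 2 × 175 = 350 mm; section modulus (unit throat) S = 2 × L²/6 = 10210 mm².
Direct shear f_v = P/L_w = 17.6×10³/350 = 50.29 N/mm.
Moment M = P × e = 17.6×10³ × 290 = 5104000 N·mm; bending f_b = M/S = 500 N/mm.
f_max = √(f_v² + f_b²) = √(50.29² + 500²) = 502.5 N/mm.
r_n/Ω = (1/2.0) × 0.6 × 490 × (0.707 × 4) = 415.7 N/mm → NOT adequate.

f_max ≈ 503 N/mm; NOT adequate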